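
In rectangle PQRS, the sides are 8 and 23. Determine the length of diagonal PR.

d = sqrt(8^2 + 23^2) = sqrt(593)

sqrt(593)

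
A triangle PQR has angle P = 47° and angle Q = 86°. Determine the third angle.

Let angle R = x. Then 47 + 86 + x = 180.
x = 180 - 133 = 47 degrees.

47 degrees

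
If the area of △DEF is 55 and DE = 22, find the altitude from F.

Area = (1/2) * base * height
height = 2 * Area / base
height = 2 * 55 / 22
height = 110 / 22
height = 5

5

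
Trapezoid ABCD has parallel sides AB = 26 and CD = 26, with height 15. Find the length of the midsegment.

The midsegment (median) of a trapezoid connects the midpoints of the non-parallel sides.
Its length is the average of the two bases: (26 + 26) / 2 = 26.

26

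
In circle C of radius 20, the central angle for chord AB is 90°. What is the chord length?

Drop a perpendicular from the center to the chord, bisecting both the chord and the central angle.
Each half-chord = r sin(θ/2) = 20 sin(45°).
The full chord = 2 × 20 × sin(45°) = 20*sqrt(2).

20*sqrt(2)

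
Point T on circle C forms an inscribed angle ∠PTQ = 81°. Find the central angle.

By the inscribed angle theorem, the central angle is twice the inscribed angle.
Central angle = 2 × 81° = 162°

162°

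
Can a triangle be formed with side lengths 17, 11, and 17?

Check all three triangle inequalities:
17 + 11 = 28 > 17 ✓
17 + 17 = 34 > 11 ✓
11 + 17 = 28 > 17 ✓
All conditions hold, so these sides form a valid triangle.

Yes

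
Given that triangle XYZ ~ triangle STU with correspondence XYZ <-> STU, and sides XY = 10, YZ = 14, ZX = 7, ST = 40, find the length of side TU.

Similar triangles have proportional sides. Setting up the proportion:
ST / XY = TU / YZ
40 / 10 = TU / 14
TU = 14 * 40 / 10 = 56.

56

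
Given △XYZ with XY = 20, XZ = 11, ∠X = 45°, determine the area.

Area = (1/2)(20)(11) sin(45°) = (1/2)(20)(11)(sqrt(2)/2) = 55*sqrt(2)

55*sqrt(2)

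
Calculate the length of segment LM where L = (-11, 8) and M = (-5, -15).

The horizontal distance is |-5 - -11| = 6 and the vertical distance is |-15 - 8| = 23.
By the Pythagorean theorem, d = sqrt(6^2 + 23^2) = sqrt(565).

sqrt(565)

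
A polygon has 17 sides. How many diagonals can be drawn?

The number of diagonals in an n-gon is n(n - 3)/2.
For n = 17: 17(17 - 3)/2 = 17 × 14 / 2 = 119.

119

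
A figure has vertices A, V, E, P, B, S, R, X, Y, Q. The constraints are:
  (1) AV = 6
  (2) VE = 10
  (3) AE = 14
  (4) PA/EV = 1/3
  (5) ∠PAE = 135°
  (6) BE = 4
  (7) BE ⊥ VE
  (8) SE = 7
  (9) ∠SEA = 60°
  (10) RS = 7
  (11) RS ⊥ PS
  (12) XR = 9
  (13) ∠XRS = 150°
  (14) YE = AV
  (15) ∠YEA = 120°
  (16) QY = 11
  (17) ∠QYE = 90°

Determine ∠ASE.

Step 1: By the law of cosines on triangle SEA: SA² = 7² + 14² − 2·7·14·cos(60°) = 147, so SA = 7·√3.
Step 2: By the inverse law of cosines on triangle ASE: cos(∠ASE) = ((7·√3)² + 7² − 14²) / (2·7·√3·7) = 0/169.74 = 0, so ∠ASE = 90°.

Therefore, the measure of angle ∠ASE = 90°.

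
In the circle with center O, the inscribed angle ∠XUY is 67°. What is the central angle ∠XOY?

The inscribed angle theorem states that a central angle is always twice any inscribed angle that subtends the same arc.
Since the inscribed angle is 67°, the central angle = 2 × 67° = 134°.

134°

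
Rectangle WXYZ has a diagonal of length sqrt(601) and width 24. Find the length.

b = sqrt(d^2 - a^2) = sqrt(601 - 576) = sqrt(25) = 5

5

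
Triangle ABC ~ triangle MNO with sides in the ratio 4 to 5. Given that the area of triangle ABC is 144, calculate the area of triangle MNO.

For similar figures, the area ratio equals the square of the side ratio.
Side ratio (ABC to MNO) = 4:5, so area ratio = 4^2:5^2 = 16:25.
If the area of ABC is 144, then the area of MNO = 144 * (25/16) = 225.

225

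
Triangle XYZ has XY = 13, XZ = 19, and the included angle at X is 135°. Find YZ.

By the law of cosines: YZ^2 = XY^2 + XZ^2 - 2*XY*XZ*cos(X)
YZ^2 = 13^2 + 19^2 - 2*13*19*cos(135°)
YZ^2 = 169 + 361 - 494*(-sqrt(2)/2)
YZ^2 = 247*sqrt(2) + 530
YZ = sqrt(247*sqrt(2) + 530)

sqrt(247*sqrt(2) + 530)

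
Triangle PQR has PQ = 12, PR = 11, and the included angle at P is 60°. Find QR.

Law of cosines: QR^2 = 12^2 + 11^2 - 2(12)(11)cos(60°) = 133, so QR = sqrt(133).

sqrt(133)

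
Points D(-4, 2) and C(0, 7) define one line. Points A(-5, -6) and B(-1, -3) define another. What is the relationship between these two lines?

Slope of line 1: m1 = (7 - 2)/(0 - -4) = 5/4 = 5/4
Slope of line 2: m2 = (-3 - -6)/(-1 - -5) = 3/4 = 3/4
For parallel lines we need equal slopes: 5/4 != 3/4.
For perpendicular lines we need m1*m2 = -1: (5/4)(3/4) = 15/16 != -1.
Since neither condition holds, the lines are neither parallel nor perpendicular.

Neither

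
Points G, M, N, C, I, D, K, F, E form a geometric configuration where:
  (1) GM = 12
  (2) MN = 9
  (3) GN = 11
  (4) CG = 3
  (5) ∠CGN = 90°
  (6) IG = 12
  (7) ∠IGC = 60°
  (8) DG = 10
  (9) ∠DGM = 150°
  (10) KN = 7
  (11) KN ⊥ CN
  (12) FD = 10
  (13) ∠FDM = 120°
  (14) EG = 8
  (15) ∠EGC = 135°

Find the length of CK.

Step 1: By the law of cosines on triangle CGN: CN² = 3² + 11² − 2·3·11·cos(90°) = 130, so CN = √130.
Step 2: By the law of cosines on triangle CNK: CK² = √130² + 7² − 2·√130·7·cos(90°) = 179, so CK = √179.

Therefore, the length of CK = √179.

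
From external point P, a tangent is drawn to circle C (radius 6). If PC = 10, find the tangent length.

tangent = √(d² - r²) = √(10² - 6²) = √(100 - 36) = √64 = 8

8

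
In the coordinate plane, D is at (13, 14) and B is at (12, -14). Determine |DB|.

d = sqrt((-1)^2 + (-28)^2) = sqrt(785)

sqrt(785)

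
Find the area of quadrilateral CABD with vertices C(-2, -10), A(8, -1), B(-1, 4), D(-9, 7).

Using the Shoelace formula for a quadrilateral (vertices in order):
Area = (1/2)|sum of (x_i * y_(i+1) - x_(i+1) * y_i)|
Terms: (-2*-1 - 8*-10) = 82, (8*4 - -1*-1) = 31, (-1*7 - -9*4) = 29, (-9*-10 - -2*7) = 104
Sum = 246
Area = (1/2)(246) = 123

123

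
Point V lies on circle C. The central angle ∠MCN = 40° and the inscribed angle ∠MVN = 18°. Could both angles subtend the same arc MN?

By the inscribed angle theorem, the inscribed angle for a central angle of 40° should be 40° / 2 = 20°.
The given inscribed angle is 18°, which does not equal 20°.
Therefore, no, they do not correspond to the same arc.

No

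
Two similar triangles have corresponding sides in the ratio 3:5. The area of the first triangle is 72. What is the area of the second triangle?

Area ratio = (3/5)^2 = 9/25. Area of the second triangle = 72 * 25/9 = 200.

200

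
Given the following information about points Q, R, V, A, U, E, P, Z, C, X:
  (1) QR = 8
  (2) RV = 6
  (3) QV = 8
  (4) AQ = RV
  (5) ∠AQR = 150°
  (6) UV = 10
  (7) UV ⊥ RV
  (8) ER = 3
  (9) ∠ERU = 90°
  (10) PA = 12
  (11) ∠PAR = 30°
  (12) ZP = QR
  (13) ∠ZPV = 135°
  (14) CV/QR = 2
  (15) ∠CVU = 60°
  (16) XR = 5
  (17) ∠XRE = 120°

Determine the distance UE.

Step 1: By the law of cosines on triangle UVR: UR² = 10² + 6² − 2·10·6·cos(90°) = 136, so UR = 2·√34.
Step 2: By the law of cosines on triangle URE: UE² = (2·√34)² + 3² − 2·2·√34·3·cos(90°) = 145, so UE = √145.

Therefore, the length of UE = √145.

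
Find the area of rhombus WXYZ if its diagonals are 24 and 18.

Area of a rhombus = (d1 * d2) / 2
Area = (24 * 18) / 2
Area = 432 / 2
Area = 216

216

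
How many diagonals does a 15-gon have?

Each of the 15 vertices connects to 12 non-adjacent vertices via diagonals.
Total connections = 15 × 12 = 180, but each diagonal is counted twice.
Number of diagonals = 180 / 2 = 90.

90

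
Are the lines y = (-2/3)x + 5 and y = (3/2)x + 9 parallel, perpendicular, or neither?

Slope of line 1: m1 = -2/3
Slope of line 2: m2 = 3/2
m1 * m2 = (-2/3) * (3/2) = -1 = -1, so the lines are perpendicular.

Perpendicular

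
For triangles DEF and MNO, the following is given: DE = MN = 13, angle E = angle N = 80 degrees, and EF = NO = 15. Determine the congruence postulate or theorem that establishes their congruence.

Consider the given information: DE = MN = 13, angle E = angle N = 80 degrees, and EF = NO = 15
This is not AAS or HL: AAS requires two angles and a non-included side. HL only applies to right triangles with matching hypotenuse and leg.
The correct criterion is SAS. Two pairs of corresponding sides and the included angle are equal (Side-Angle-Side).

SAS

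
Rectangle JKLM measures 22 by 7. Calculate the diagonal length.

A rectangle's diagonal splits it into two right triangles, with the diagonal as the hypotenuse.
By the Pythagorean theorem, d^2 = 22^2 + 7^2 = 533.
Therefore d = sqrt(533).

sqrt(533)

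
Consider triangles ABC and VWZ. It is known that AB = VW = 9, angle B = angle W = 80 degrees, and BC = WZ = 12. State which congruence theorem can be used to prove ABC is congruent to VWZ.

The given information matches SAS: Two pairs of corresponding sides and the included angle are equal (Side-Angle-Side).

SAS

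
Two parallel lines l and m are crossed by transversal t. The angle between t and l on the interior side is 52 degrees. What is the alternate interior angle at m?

Alternate interior angles formed by parallel lines and a transversal are equal.
The given angle is 52 degrees.
The alternate interior angle = 52 degrees.

52 degrees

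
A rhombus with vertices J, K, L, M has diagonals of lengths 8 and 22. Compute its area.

Area = (8 * 22) / 2 = 176 / 2 = 88

88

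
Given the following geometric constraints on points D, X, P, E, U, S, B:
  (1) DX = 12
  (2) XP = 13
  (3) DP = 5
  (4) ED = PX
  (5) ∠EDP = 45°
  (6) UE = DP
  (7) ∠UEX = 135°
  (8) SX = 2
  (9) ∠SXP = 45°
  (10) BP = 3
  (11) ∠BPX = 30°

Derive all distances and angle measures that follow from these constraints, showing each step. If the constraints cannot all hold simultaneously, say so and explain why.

The constraints are consistent.

From the given relations:
  ED = PX = 13
  UE = DP = 5

Step 1: From XP = 13, PB = 3, and ∠XPB = 30°, by the law of cosines:
  XB² = XP² + PB² - 2·XP·PB·cos(30°) = 169 + 9 - 67.55 = 110.5
  XB ≈ 10.51

Step 2: From PD = 5, DE = 13, and ∠PDE = 45°, by the law of cosines:
  PE² = PD² + DE² - 2·PD·DE·cos(45°) = 25 + 169 - 91.92 = 102.1
  PE ≈ 10.1

Step 3: From PX = 13, XS = 2, and ∠PXS = 45°, by the law of cosines:
  PS² = PX² + XS² - 2·PX·XS·cos(45°) = 169 + 4 - 36.77 = 136.2
  PS ≈ 11.67

Step 4: From DP = 5, DX = 12, PX = 13, by the inverse law of cosines:
  cos(∠PDX) = (DP² + DX² - PX²) / (2·DP·DX)
  ∠PDX = 90°

Step 5: From XD = 12, XP = 13, DP = 5, by the inverse law of cosines:
  cos(∠DXP) = (XD² + XP² - DP²) / (2·XD·XP)
  ∠DXP = 22.62°

Step 6: From PD = 5, PX = 13, DX = 12, by the inverse law of cosines:
  cos(∠DPX) = (PD² + PX² - DX²) / (2·PD·PX)
  ∠DPX = 67.38°

Step 7: From XB = 10.51, XP = 13, BP = 3, by the inverse law of cosines:
  cos(∠BXP) = (XB² + XP² - BP²) / (2·XB·XP)
  ∠BXP = 8.21°

Step 8: From PD = 5, PE = 10.1, DE = 13, by the inverse law of cosines:
  cos(∠DPE) = (PD² + PE² - DE²) / (2·PD·PE)
  ∠DPE = 114.52°

Step 9: From PS = 11.67, PX = 13, SX = 2, by the inverse law of cosines:
  cos(∠SPX) = (PS² + PX² - SX²) / (2·PS·PX)
  ∠SPX = 6.96°

Step 10: From ED = 13, EP = 10.1, DP = 5, by the inverse law of cosines:
  cos(∠DEP) = (ED² + EP² - DP²) / (2·ED·EP)
  ∠DEP = 20.48°

Step 11: From SP = 11.67, SX = 2, PX = 13, by the inverse law of cosines:
  cos(∠PSX) = (SP² + SX² - PX²) / (2·SP·SX)
  ∠PSX = 128.04°

Step 12: From BP = 3, BX = 10.51, PX = 13, by the inverse law of cosines:
  cos(∠PBX) = (BP² + BX² - PX²) / (2·BP·BX)
  ∠PBX = 141.79°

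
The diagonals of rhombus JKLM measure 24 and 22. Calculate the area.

Area of a rhombus = (d1 * d2) / 2
Area = (24 * 22) / 2
Area = 528 / 2
Area = 264

264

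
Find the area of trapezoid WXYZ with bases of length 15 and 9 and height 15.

A trapezoid's area equals the midsegment times the height.
The midsegment is (15 + 9) / 2 = 12.
Area = 12 * 15 = 180.

180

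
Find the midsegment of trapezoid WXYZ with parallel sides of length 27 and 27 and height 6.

The midsegment of a trapezoid = (base1 + base2) / 2
midsegment = (27 + 27) / 2
midsegment = 54 / 2
midsegment = 27

27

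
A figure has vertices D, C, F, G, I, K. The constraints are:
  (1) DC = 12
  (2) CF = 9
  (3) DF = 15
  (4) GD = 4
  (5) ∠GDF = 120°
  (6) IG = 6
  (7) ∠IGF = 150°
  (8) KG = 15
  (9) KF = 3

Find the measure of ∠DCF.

Step 1: By the inverse law of cosines on triangle DCF: cos(∠DCF) = (12² + 9² − 15²) / (2·12·9) = 0/216 = 0, so ∠DCF = 90°.

Therefore, the measure of angle ∠DCF = 90°.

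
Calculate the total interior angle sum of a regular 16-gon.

The sum of interior angles of an n-sided polygon is (n - 2) * 180.
For n = 16: (16 - 2) * 180 = 14 * 180 = 2520 degrees.

2520 degrees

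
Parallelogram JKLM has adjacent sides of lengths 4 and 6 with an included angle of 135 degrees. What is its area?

Area = 4 * 6 * sin(135°) = 24 * sqrt(2)/2 = 12*sqrt(2)

12*sqrt(2)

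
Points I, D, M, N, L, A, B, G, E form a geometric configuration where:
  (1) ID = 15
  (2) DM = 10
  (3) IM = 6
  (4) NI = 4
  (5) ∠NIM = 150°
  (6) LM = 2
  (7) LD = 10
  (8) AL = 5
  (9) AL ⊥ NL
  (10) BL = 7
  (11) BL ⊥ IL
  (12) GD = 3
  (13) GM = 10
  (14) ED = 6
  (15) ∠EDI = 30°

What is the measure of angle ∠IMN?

Step 1: By the law of cosines on triangle MIN: MN² = 6² + 4² − 2·6·4·cos(150°) = 93.57, so MN ≈ 9.67.
Step 2: By the inverse law of cosines on triangle IMN: cos(∠IMN) = (6² + 9.67² − 4²) / (2·6·9.67) = 113.57/116.08 = 0.9784, so ∠IMN = 11.93°.

Therefore, the measure of angle ∠IMN = 11.93°.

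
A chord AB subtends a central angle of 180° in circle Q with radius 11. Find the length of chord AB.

Drop a perpendicular from the center to the chord, bisecting both the chord and the central angle.
Each half-chord = r sin(θ/2) = 11 sin(90°).
The full chord = 2 × 11 × sin(90°) = 22.

22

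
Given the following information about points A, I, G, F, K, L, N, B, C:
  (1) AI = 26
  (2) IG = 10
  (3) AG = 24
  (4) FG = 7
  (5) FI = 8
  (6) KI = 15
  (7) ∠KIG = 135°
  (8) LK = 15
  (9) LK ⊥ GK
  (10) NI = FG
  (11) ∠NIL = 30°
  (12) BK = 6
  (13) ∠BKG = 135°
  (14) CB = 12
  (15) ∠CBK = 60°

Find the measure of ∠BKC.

Step 1: By the law of cosines on triangle KBC: KC² = 6² + 12² − 2·6·12·cos(60°) = 108, so KC = 6·√3.
Step 2: By the inverse law of cosines on triangle BKC: cos(∠BKC) = (6² + (6·√3)² − 12²) / (2·6·6·√3) = 0/124.71 = 0, so ∠BKC = 90°.

Therefore, the measure of angle ∠BKC = 90°.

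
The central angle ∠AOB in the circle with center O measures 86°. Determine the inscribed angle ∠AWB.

Inscribed angle = 86° / 2 = 43° (inscribed angle theorem).

43°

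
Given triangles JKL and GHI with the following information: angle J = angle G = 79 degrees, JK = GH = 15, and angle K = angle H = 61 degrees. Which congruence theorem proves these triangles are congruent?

The given information provides:
angle J = angle G = 79 degrees, JK = GH = 15, and angle K = angle H = 61 degrees
This matches the ASA congruence theorem.
Two pairs of corresponding angles and the included side are equal (Angle-Side-Angle).

ASA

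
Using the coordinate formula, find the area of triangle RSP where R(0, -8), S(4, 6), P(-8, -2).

Shoelace: Area = (1/2)|0(6--2) + 4(-2--8) + -8(-8-6)| = (1/2)(136) = 68

68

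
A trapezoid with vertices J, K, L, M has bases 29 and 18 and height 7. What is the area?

Area of a trapezoid = (base1 + base2) * height / 2
Area = (29 + 18) * 7 / 2
Area = 47 * 7 / 2
Area = 329 / 2
Area = 329/2

329/2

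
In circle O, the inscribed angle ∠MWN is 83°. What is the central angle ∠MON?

Central angle = 2 × 83° = 166° (inscribed angle theorem).

166°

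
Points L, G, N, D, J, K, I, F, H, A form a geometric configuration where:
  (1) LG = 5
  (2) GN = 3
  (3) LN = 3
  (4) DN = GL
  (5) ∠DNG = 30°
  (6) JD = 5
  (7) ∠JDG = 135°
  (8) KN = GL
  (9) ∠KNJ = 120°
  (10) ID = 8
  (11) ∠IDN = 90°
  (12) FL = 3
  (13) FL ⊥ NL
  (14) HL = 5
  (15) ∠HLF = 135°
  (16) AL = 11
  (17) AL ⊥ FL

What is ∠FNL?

Step 1: By the law of cosines on triangle NLF: NF² = 3² + 3² − 2·3·3·cos(90°) = 18, so NF = 3·√2.
Step 2: By the inverse law of cosines on triangle FNL: cos(∠FNL) = ((3·√2)² + 3² − 3²) / (2·3·√2·3) = 18/25.46 = 0.7071, so ∠FNL = 45°.

Therefore, the measure of angle ∠FNL = 45°.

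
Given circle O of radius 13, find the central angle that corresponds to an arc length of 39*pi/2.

Arc length L = 2πr × θ/360, so θ = 360L / (2πr).
θ = 360 × 39*pi/2 / (2π × 13)
θ = 270°
θ = 270°

270°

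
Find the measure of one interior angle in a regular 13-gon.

Each interior angle of a regular n-gon is (n - 2) * 180 / n.
For n = 13: (13 - 2) * 180 / 13 = 1980/13 = 1980/13 degrees.

1980/13 degrees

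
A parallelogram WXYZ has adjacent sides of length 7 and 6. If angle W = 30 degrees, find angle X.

Opposite sides of a parallelogram are parallel, so consecutive angles form co-interior angles on a transversal.
Co-interior angles sum to 180°, giving angle X = 180 - 30 = 150 degrees.

150 degrees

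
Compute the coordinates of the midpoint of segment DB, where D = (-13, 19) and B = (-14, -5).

M = ((x₁ + x₂)/2, (y₁ + y₂)/2)
= ((-13 + -14)/2, (19 + -5)/2)
= (-27/2, 14/2) = (-27/2, 7)

(-27/2, 7)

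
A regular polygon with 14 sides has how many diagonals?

The number of diagonals in an n-gon is n(n - 3)/2.
For n = 14: 14(14 - 3)/2 = 14 × 11 / 2 = 77.

77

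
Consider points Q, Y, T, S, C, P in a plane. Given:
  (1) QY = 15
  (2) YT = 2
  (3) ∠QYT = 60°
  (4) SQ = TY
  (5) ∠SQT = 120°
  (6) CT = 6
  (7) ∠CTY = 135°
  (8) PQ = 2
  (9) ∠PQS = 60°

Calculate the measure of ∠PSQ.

From the given relations: SQ = TY = 2.
Step 1: By the law of cosines on triangle SQP: SP² = 2² + 2² − 2·2·2·cos(60°) = 4, so SP = 2.
Step 2: By the inverse law of cosines on triangle PSQ: cos(∠PSQ) = (2² + 2² − 2²) / (2·2·2) = 4/8 = 0.5, so ∠PSQ = 60°.

Therefore, the measure of angle ∠PSQ = 60°.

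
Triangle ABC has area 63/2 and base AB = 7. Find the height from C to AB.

Area = (1/2) * base * height
height = 2 * Area / base
height = 2 * 63/2 / 7
height = 63 / 7
height = 9

9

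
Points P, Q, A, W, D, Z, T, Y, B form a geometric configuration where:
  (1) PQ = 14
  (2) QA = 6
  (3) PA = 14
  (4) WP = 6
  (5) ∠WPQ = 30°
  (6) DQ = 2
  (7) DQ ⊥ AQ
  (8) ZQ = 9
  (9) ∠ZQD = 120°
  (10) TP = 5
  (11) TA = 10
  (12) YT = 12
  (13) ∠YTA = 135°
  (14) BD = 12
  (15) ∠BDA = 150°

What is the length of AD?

Step 1: By the law of cosines on triangle AQD: AD² = 6² + 2² − 2·6·2·cos(90°) = 40, so AD = 2·√10.

Therefore, the length of AD = 2·√10.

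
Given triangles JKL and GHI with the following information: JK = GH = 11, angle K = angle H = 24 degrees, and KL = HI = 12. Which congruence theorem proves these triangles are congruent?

The given information provides:
JK = GH = 11, angle K = angle H = 24 degrees, and KL = HI = 12
This matches the SAS congruence theorem.
Two pairs of corresponding sides and the included angle are equal (Side-Angle-Side).

SAS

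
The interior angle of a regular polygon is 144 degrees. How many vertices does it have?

Each interior angle of a regular n-gon is (n - 2) * 180 / n.
Setting this equal to 144:
(n - 2) * 180 / n = 144
Each exterior angle = 180 - 144 = 36 degrees.
Since exterior angles sum to 360: n = 360 / 36 = 10.

10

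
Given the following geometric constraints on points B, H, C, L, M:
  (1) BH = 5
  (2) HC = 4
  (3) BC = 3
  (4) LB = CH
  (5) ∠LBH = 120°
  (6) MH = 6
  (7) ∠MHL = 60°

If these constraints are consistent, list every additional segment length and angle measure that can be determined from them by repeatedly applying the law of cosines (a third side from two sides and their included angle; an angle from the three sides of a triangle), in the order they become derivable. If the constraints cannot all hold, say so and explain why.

The constraints are consistent. Derivable facts, in order:
After 1 step:
- HL = √61
- ∠BCH = 90°
- ∠BHC = 36.87°
- ∠CBH = 53.13°
After 2 steps:
- LM ≈ 7.08
- ∠BHL = 26.33°
- ∠BLH = 33.67°
After 3 steps:
- ∠HLM = 47.21°
- ∠HML = 72.79°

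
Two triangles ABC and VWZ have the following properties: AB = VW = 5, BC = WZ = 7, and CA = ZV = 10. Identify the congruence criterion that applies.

Consider the given information: AB = VW = 5, BC = WZ = 7, and CA = ZV = 10
This is not SAS or HL: SAS requires two sides and the included angle between them. HL only applies to right triangles with matching hypotenuse and leg.
The correct criterion is SSS. All three pairs of corresponding sides are equal (Side-Side-Side).

SSS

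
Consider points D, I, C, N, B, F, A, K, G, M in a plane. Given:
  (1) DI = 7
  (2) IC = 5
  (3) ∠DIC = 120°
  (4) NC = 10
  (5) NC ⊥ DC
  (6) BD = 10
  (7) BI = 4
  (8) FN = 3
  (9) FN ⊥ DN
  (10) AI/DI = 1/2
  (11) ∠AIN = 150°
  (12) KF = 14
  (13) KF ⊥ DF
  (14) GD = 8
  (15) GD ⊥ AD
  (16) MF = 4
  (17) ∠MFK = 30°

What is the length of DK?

Step 1: By the law of cosines on triangle CID: CD² = 5² + 7² − 2·5·7·cos(120°) = 109, so CD = √109.
Step 2: By the law of cosines on triangle DCN: DN² = √109² + 10² − 2·√109·10·cos(90°) = 209, so DN ≈ 14.46.
Step 3: By the law of cosines on triangle FND: FD² = 3² + 14.46² − 2·3·14.46·cos(90°) = 218, so FD ≈ 14.76.
Step 4: By the law of cosines on triangle DFK: DK² = 14.76² + 14² − 2·14.76·14·cos(90°) = 414, so DK = 3·√46.

Therefore, the length of DK = 3·√46.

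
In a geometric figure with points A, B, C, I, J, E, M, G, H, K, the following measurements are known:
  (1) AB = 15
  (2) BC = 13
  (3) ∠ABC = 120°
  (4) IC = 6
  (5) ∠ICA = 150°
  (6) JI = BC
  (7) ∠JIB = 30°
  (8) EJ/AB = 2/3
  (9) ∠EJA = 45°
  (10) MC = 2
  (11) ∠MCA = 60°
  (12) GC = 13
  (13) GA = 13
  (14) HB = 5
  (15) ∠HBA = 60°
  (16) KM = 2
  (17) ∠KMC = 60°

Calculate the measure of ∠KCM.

Step 1: By the law of cosines on triangle CMK: CK² = 2² + 2² − 2·2·2·cos(60°) = 4, so CK = 2.
Step 2: By the inverse law of cosines on triangle KCM: cos(∠KCM) = (2² + 2² − 2²) / (2·2·2) = 4/8 = 0.5, so ∠KCM = 60°.

Therefore, the measure of angle ∠KCM = 60°.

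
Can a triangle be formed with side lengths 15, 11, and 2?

Check the triangle inequality: 11 + 2 = 13 ≤ 15.
Since the sum of two sides does not exceed the third, no triangle can be formed.

No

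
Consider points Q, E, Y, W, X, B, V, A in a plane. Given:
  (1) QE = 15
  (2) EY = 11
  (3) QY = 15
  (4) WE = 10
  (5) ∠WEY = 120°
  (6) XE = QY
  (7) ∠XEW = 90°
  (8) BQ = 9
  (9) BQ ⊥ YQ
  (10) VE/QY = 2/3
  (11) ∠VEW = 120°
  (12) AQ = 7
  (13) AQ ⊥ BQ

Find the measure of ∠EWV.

From the given relations: VE = 2/3·QY = 2/3·15 = 10.
Step 1: By the law of cosines on triangle WEV: WV² = 10² + 10² − 2·10·10·cos(120°) = 300, so WV = 10·√3.
Step 2: By the inverse law of cosines on triangle EWV: cos(∠EWV) = (10² + (10·√3)² − 10²) / (2·10·10·√3) = 300/346.41 = 0.866, so ∠EWV = 30°.

Therefore, the measure of angle ∠EWV = 30°.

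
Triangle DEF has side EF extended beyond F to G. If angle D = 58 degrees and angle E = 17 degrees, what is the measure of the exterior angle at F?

The interior angle at F is 180 - 58 - 17 = 105 degrees.
The exterior angle and interior angle at F are supplementary:
Exterior angle = 180 - 105 = 75 degrees.

75 degrees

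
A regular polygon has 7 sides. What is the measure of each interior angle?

Each interior angle of a regular n-gon is (n - 2) * 180 / n.
For n = 7: (7 - 2) * 180 / 7 = 900/7 = 900/7 degrees.

900/7 degrees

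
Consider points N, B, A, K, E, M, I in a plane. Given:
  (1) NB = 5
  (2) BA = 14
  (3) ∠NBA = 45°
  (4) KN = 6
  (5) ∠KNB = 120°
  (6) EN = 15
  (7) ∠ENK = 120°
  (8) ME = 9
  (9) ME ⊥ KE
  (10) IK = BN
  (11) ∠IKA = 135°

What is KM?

Step 1: By the law of cosines on triangle ENK: EK² = 15² + 6² − 2·15·6·cos(120°) = 351, so EK = 3·√39.
Step 2: By the law of cosines on triangle KEM: KM² = (3·√39)² + 9² − 2·3·√39·9·cos(90°) = 432, so KM = 12·√3.

Therefore, the length of KM = 12·√3.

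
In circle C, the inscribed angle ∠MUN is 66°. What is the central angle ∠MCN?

Central angle = 2 × 66° = 132° (inscribed angle theorem).

132°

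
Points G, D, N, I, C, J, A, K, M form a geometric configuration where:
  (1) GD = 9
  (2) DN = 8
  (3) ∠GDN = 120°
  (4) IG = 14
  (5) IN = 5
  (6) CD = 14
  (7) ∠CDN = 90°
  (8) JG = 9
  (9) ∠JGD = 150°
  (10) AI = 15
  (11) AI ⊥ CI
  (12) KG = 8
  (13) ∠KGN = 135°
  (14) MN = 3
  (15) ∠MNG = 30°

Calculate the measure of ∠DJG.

Step 1: By the law of cosines on triangle JGD: JD² = 9² + 9² − 2·9·9·cos(150°) = 302.3, so JD ≈ 17.39.
Step 2: By the inverse law of cosines on triangle DJG: cos(∠DJG) = (17.39² + 9² − 9²) / (2·17.39·9) = 302.3/312.96 = 0.9659, so ∠DJG = 15°.

Therefore, the measure of angle ∠DJG = 15°.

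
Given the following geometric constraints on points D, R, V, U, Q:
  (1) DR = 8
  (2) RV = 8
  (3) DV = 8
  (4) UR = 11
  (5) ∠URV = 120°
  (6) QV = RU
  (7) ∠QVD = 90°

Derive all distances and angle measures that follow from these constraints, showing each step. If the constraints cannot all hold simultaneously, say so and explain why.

The constraints are consistent.

From the given relations:
  QV = RU = 11

Step 1: From DV = 8, VQ = 11, and ∠DVQ = 90°, by the law of cosines:
  DQ² = DV² + VQ² - 2·DV·VQ·cos(90°) = 64 + 121 - 0 = 185
  DQ = √185

Step 2: From VR = 8, RU = 11, and ∠VRU = 120°, by the law of cosines:
  VU² = VR² + RU² - 2·VR·RU·cos(120°) = 64 + 121 + 88 = 273
  VU ≈ 16.52

Step 3: From DR = 8, DV = 8, RV = 8, by the inverse law of cosines:
  cos(∠RDV) = (DR² + DV² - RV²) / (2·DR·DV)
  ∠RDV = 60°

Step 4: From RD = 8, RV = 8, DV = 8, by the inverse law of cosines:
  cos(∠DRV) = (RD² + RV² - DV²) / (2·RD·RV)
  ∠DRV = 60°

Step 5: From VD = 8, VR = 8, DR = 8, by the inverse law of cosines:
  cos(∠DVR) = (VD² + VR² - DR²) / (2·VD·VR)
  ∠DVR = 60°

Step 6: From DQ = √185, DV = 8, QV = 11, by the inverse law of cosines:
  cos(∠QDV) = (DQ² + DV² - QV²) / (2·DQ·DV)
  ∠QDV = 53.97°

Step 7: From VR = 8, VU = 16.52, RU = 11, by the inverse law of cosines:
  cos(∠RVU) = (VR² + VU² - RU²) / (2·VR·VU)
  ∠RVU = 35.21°

Step 8: From UR = 11, UV = 16.52, RV = 8, by the inverse law of cosines:
  cos(∠RUV) = (UR² + UV² - RV²) / (2·UR·UV)
  ∠RUV = 24.79°

Step 9: From QD = √185, QV = 11, DV = 8, by the inverse law of cosines:
  cos(∠DQV) = (QD² + QV² - DV²) / (2·QD·QV)
  ∠DQV = 36.03°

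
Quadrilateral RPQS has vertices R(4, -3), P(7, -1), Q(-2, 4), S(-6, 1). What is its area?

Shoelace: sum of cross terms = 79, Area = (1/2)|79| = 79/2

79/2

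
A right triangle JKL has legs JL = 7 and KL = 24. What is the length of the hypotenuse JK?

By the Pythagorean theorem: JK^2 = JL^2 + KL^2
JK^2 = 7^2 + 24^2 = 49 + 576 = 625
JK = sqrt(625) = 25

25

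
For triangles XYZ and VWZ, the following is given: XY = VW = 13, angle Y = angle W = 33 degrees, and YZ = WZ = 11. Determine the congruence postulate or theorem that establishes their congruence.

Consider the given information: XY = VW = 13, angle Y = angle W = 33 degrees, and YZ = WZ = 11
This is not ASA or HL: ASA requires two angles and the side between them. HL only applies to right triangles with matching hypotenuse and leg.
The correct criterion is SAS. Two pairs of corresponding sides and the included angle are equal (Side-Angle-Side).

SAS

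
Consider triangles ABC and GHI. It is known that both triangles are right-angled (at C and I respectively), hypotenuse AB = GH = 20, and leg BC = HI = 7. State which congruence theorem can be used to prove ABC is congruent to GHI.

The given information provides:
both triangles are right-angled (at C and I respectively), hypotenuse AB = GH = 20, and leg BC = HI = 7
This matches the HL congruence theorem.
The hypotenuse and one leg of two right triangles are equal (Hypotenuse-Leg).

HL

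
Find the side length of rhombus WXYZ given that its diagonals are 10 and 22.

In a rhombus, the diagonals bisect each other perpendicularly, creating four congruent right triangles.
Each triangle has legs 5 (half of 10) and 11 (half of 22).
The hypotenuse of each right triangle is a side of the rhombus:
side = sqrt(5^2 + 11^2) = sqrt(146)

sqrt(146)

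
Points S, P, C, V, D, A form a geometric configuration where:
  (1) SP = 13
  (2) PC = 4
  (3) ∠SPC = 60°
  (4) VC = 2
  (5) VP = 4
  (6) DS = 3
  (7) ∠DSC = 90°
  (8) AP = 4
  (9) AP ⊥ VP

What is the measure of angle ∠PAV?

Step 1: By the law of cosines on triangle APV: AV² = 4² + 4² − 2·4·4·cos(90°) = 32, so AV = 4·√2.
Step 2: By the inverse law of cosines on triangle PAV: cos(∠PAV) = (4² + (4·√2)² − 4²) / (2·4·4·√2) = 32/45.25 = 0.7071, so ∠PAV = 45°.

Therefore, the measure of angle ∠PAV = 45°.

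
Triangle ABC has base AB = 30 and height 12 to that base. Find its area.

A triangle's area is half the area of a rectangle with the same base and height.
Area = (1/2) * 30 * 12 = 180.

180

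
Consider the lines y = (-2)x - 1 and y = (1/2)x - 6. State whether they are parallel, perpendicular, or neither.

Slope of line 1: m1 = -2
Slope of line 2: m2 = 1/2
Two lines are perpendicular when the product of their slopes is -1 (negative reciprocals).
m1 * m2 = (-2) * (1/2) = -1, confirming perpendicularity.

Perpendicular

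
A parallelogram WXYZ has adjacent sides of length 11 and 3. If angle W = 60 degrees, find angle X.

Consecutive angles are supplementary: angle X = 180 - 60 = 120 degrees.

120 degrees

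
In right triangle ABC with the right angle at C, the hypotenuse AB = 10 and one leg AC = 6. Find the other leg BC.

BC = sqrt(10^2 - 6^2) = sqrt(64) = 8

8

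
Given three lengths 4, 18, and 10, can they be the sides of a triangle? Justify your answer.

Check the triangle inequality: 4 + 10 = 14 ≤ 18.
Since the sum of two sides does not exceed the third, no triangle can be formed.

No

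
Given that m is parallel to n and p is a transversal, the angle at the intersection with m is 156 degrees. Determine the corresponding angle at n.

When a transversal crosses parallel lines, angles in the same position at each intersection are called corresponding angles.
These are always equal, so the answer is 156 degrees.

156 degrees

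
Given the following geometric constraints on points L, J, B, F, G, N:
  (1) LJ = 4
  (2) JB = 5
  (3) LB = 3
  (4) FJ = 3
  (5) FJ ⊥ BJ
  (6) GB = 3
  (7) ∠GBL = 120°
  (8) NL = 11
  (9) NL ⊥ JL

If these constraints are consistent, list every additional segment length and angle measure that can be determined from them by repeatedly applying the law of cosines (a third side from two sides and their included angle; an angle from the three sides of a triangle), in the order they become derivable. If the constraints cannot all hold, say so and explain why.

The constraints are consistent. Derivable facts, in order:
After 1 step:
- BF = √34
- JN = √137
- LG = 3·√3
- ∠BJL = 36.87°
- ∠BLJ = 90°
- ∠JBL = 53.13°
After 2 steps:
- ∠BFJ = 59.04°
- ∠BGL = 30°
- ∠BLG = 30°
- ∠FBJ = 30.96°
- ∠JNL = 19.98°
- ∠LJN = 70.02°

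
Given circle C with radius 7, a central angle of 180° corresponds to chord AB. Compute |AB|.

Chord = 2(7) sin(90°) = 14

14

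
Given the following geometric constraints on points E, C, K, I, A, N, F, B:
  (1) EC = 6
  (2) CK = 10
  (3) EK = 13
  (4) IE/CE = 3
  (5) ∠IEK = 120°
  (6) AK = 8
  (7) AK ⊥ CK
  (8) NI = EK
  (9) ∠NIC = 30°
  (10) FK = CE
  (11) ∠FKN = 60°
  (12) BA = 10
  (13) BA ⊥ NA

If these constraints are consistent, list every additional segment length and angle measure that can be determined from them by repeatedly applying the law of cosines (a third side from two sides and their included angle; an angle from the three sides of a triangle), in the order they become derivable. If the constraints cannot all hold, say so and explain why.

The constraints are consistent. Derivable facts, in order:
After 1 step:
- CA = 2·√41
- KI ≈ 26.96
- ∠CEK = 47.7°
- ∠CKE = 26.34°
- ∠ECK = 105.96°
After 2 steps:
- ∠ACK = 38.66°
- ∠CAK = 51.34°
- ∠EIK = 24.68°
- ∠EKI = 35.32°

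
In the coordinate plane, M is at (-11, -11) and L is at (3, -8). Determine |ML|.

d = sqrt((14)^2 + (3)^2) = sqrt(205)

sqrt(205)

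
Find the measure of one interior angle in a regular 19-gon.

Each interior angle of a regular n-gon is (n - 2) * 180 / n.
For n = 19: (19 - 2) * 180 / 19 = 3060/19 = 3060/19 degrees.

3060/19 degrees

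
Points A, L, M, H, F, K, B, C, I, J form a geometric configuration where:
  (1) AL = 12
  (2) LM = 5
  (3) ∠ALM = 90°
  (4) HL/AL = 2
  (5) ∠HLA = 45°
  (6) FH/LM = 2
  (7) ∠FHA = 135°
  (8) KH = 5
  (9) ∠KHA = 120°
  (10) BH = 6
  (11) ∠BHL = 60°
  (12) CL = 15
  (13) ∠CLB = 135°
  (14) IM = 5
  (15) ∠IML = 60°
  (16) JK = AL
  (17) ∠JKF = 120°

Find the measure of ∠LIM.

Step 1: By the law of cosines on triangle IML: IL² = 5² + 5² − 2·5·5·cos(60°) = 25, so IL = 5.
Step 2: By the inverse law of cosines on triangle LIM: cos(∠LIM) = (5² + 5² − 5²) / (2·5·5) = 25/50 = 0.5, so ∠LIM = 60°.

Therefore, the measure of angle ∠LIM = 60°.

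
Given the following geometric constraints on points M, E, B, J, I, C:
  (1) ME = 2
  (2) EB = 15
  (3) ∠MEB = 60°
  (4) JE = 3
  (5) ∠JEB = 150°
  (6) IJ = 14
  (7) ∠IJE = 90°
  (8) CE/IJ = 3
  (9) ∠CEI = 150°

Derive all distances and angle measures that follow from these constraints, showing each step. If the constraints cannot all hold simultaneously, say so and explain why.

The constraints are consistent.

From the given relations:
  CE = 3·IJ = 3·14 = 42

Step 1: From ME = 2, EB = 15, and ∠MEB = 60°, by the law of cosines:
  MB² = ME² + EB² - 2·ME·EB·cos(60°) = 4 + 225 - 30 = 199
  MB = √199

Step 2: From EJ = 3, JI = 14, and ∠EJI = 90°, by the law of cosines:
  EI² = EJ² + JI² - 2·EJ·JI·cos(90°) = 9 + 196 - 0 = 205
  EI ≈ 14.32

Step 3: From BE = 15, EJ = 3, and ∠BEJ = 150°, by the law of cosines:
  BJ² = BE² + EJ² - 2·BE·EJ·cos(150°) = 225 + 9 + 77.94 = 311.9
  BJ ≈ 17.66

Step 4: From IE = 14.32, EC = 42, and ∠IEC = 150°, by the law of cosines:
  IC² = IE² + EC² - 2·IE·EC·cos(150°) = 205 + 1764 + 1042 = 3011
  IC ≈ 54.87

Step 5: From MB = √199, ME = 2, BE = 15, by the inverse law of cosines:
  cos(∠BME) = (MB² + ME² - BE²) / (2·MB·ME)
  ∠BME = 112.95°

Step 6: From EI = 14.32, EJ = 3, IJ = 14, by the inverse law of cosines:
  cos(∠IEJ) = (EI² + EJ² - IJ²) / (2·EI·EJ)
  ∠IEJ = 77.91°

Step 7: From BE = 15, BJ = 17.66, EJ = 3, by the inverse law of cosines:
  cos(∠EBJ) = (BE² + BJ² - EJ²) / (2·BE·BJ)
  ∠EBJ = 4.87°

Step 8: From BE = 15, BM = √199, EM = 2, by the inverse law of cosines:
  cos(∠EBM) = (BE² + BM² - EM²) / (2·BE·BM)
  ∠EBM = 7.05°

Step 9: From JB = 17.66, JE = 3, BE = 15, by the inverse law of cosines:
  cos(∠BJE) = (JB² + JE² - BE²) / (2·JB·JE)
  ∠BJE = 25.13°

Step 10: From IE = 14.32, IJ = 14, EJ = 3, by the inverse law of cosines:
  cos(∠EIJ) = (IE² + IJ² - EJ²) / (2·IE·IJ)
  ∠EIJ = 12.09°

Step 11: From IC = 54.87, IE = 14.32, CE = 42, by the inverse law of cosines:
  cos(∠CIE) = (IC² + IE² - CE²) / (2·IC·IE)
  ∠CIE = 22.5°

Step 12: From CE = 42, CI = 54.87, EI = 14.32, by the inverse law of cosines:
  cos(∠ECI) = (CE² + CI² - EI²) / (2·CE·CI)
  ∠ECI = 7.5°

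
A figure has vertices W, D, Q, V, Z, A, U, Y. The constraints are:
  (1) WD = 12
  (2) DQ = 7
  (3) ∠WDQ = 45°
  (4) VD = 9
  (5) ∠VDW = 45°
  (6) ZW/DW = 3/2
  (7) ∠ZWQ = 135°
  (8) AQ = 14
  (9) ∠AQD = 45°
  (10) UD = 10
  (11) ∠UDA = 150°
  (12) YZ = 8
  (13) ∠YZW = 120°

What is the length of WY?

From the given relations: ZW = 3/2·DW = 3/2·12 = 18.
Step 1: By the law of cosines on triangle WZY: WY² = 18² + 8² − 2·18·8·cos(120°) = 532, so WY = 2·√133.

Therefore, the length of WY = 2·√133.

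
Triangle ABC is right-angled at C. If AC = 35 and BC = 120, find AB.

In a right triangle, the square of the hypotenuse equals the sum of the squares of the two legs.
The legs are 35 and 120, so the hypotenuse = sqrt(1225 + 14400) = sqrt(15625) = 125.

125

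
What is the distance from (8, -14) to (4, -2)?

The horizontal distance is |4 - 8| = 4 and the vertical distance is |-2 - -14| = 12.
By the Pythagorean theorem, d = sqrt(4^2 + 12^2) = sqrt(160) = 4*sqrt(10).

4*sqrt(10)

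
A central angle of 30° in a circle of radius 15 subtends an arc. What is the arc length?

Arc length = 2π(15)(1/12) = 5*pi/2

5*pi/2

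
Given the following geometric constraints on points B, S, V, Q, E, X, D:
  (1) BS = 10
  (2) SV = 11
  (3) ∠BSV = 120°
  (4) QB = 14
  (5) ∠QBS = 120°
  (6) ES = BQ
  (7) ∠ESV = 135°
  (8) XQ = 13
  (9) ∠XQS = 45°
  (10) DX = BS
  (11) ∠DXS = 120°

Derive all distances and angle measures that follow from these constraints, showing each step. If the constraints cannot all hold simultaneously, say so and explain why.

The constraints are consistent.

From the given relations:
  ES = BQ = 14
  DX = BS = 10

Step 1: From BS = 10, SV = 11, and ∠BSV = 120°, by the law of cosines:
  BV² = BS² + SV² - 2·BS·SV·cos(120°) = 100 + 121 + 110 = 331
  BV ≈ 18.19

Step 2: From SB = 10, BQ = 14, and ∠SBQ = 120°, by the law of cosines:
  SQ² = SB² + BQ² - 2·SB·BQ·cos(120°) = 100 + 196 + 140 = 436
  SQ = 2·√109

Step 3: From VS = 11, SE = 14, and ∠VSE = 135°, by the law of cosines:
  VE² = VS² + SE² - 2·VS·SE·cos(135°) = 121 + 196 + 217.8 = 534.8
  VE ≈ 23.13

Step 4: From SQ = 2·√109, QX = 13, and ∠SQX = 45°, by the law of cosines:
  SX² = SQ² + QX² - 2·SQ·QX·cos(45°) = 436 + 169 - 383.9 = 221.1
  SX ≈ 14.87

Step 5: From BS = 10, BV = 18.19, SV = 11, by the inverse law of cosines:
  cos(∠SBV) = (BS² + BV² - SV²) / (2·BS·BV)
  ∠SBV = 31.57°

Step 6: From SB = 10, SQ = 2·√109, BQ = 14, by the inverse law of cosines:
  cos(∠BSQ) = (SB² + SQ² - BQ²) / (2·SB·SQ)
  ∠BSQ = 35.5°

Step 7: From VB = 18.19, VS = 11, BS = 10, by the inverse law of cosines:
  cos(∠BVS) = (VB² + VS² - BS²) / (2·VB·VS)
  ∠BVS = 28.43°

Step 8: From VE = 23.13, VS = 11, ES = 14, by the inverse law of cosines:
  cos(∠EVS) = (VE² + VS² - ES²) / (2·VE·VS)
  ∠EVS = 25.35°

Step 9: From QB = 14, QS = 2·√109, BS = 10, by the inverse law of cosines:
  cos(∠BQS) = (QB² + QS² - BS²) / (2·QB·QS)
  ∠BQS = 24.5°

Step 10: From ES = 14, EV = 23.13, SV = 11, by the inverse law of cosines:
  cos(∠SEV) = (ES² + EV² - SV²) / (2·ES·EV)
  ∠SEV = 19.65°

Step 11: From SX = 14.87, XD = 10, and ∠SXD = 120°, by the law of cosines:
  SD² = SX² + XD² - 2·SX·XD·cos(120°) = 221.1 + 100 + 148.7 = 469.8
  SD ≈ 21.68

Step 12: From SQ = 2·√109, SX = 14.87, QX = 13, by the inverse law of cosines:
  cos(∠QSX) = (SQ² + SX² - QX²) / (2·SQ·SX)
  ∠QSX = 38.18°

Step 13: From XQ = 13, XS = 14.87, QS = 2·√109, by the inverse law of cosines:
  cos(∠QXS) = (XQ² + XS² - QS²) / (2·XQ·XS)
  ∠QXS = 96.82°

Step 14: From SD = 21.68, SX = 14.87, DX = 10, by the inverse law of cosines:
  cos(∠DSX) = (SD² + SX² - DX²) / (2·SD·SX)
  ∠DSX = 23.55°

Step 15: From DS = 21.68, DX = 10, SX = 14.87, by the inverse law of cosines:
  cos(∠SDX) = (DS² + DX² - SX²) / (2·DS·DX)
  ∠SDX = 36.45°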